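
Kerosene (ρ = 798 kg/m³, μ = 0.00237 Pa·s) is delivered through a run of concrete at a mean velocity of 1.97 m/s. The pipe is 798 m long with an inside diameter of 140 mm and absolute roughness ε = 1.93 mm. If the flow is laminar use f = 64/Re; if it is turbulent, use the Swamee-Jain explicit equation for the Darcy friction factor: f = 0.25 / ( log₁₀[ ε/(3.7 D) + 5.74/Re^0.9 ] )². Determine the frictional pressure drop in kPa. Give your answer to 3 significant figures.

Reynolds number Re = ρVD/μ = 798 · 1.97 · 0.14 / 0.00237 = 9.286e+04.
Re > 4000 → turbulent. Relative roughness ε/D = 0.00193/0.14 = 0.0138. Swamee-Jain: f = 0.25/(log₁₀[0.0138/3.7 + 5.74/9.286e+04^0.9])² = 0.25/(log₁₀[0.00373 + 0.000194])² = 0.25/(-2.407)² = 0.04316.
Darcy-Weisbach: ΔP = f(L/D)(ρV²/2) = 0.04316·(798/0.14)·(798·1.97²/2) = 0.04316·5700·1548 = 3.809e+05 Pa.
ΔP = 3.809e+05 Pa = 381 kPa.

ΔP ≈ 381 kPa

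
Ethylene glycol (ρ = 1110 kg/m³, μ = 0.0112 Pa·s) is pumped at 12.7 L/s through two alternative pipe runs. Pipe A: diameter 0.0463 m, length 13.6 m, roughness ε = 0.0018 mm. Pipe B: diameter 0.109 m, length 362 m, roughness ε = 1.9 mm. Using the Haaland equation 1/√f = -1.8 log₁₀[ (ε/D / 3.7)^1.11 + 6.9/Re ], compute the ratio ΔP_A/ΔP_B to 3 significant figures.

Pipe A: V = Q/A = 0.0127/0.001684 = 7.543 m/s; Re = 3.461e+04; ε/D = 3.89e-05; Haaland → f = 0.02262; ΔP_A = f(L/D)(ρV²/2) = 2.098e+05 Pa.
Pipe B: V = Q/A = 0.0127/0.009331 = 1.361 m/s; Re = 1.47e+04; ε/D = 0.0174; Haaland → f = 0.04895; ΔP_B = f(L/D)(ρV²/2) = 1.671e+05 Pa.
ΔP_A/ΔP_B = 2.098e+05/1.671e+05 = 1.26.

ΔP_A/ΔP_B ≈ 1.26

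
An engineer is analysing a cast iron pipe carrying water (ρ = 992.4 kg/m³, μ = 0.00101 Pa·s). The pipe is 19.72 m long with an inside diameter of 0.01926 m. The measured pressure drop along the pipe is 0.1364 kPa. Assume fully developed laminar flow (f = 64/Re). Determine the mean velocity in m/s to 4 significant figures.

For laminar flow, f = 64/Re with Re = ρVD/μ, so Darcy-Weisbach reduces to ΔP = 32μLV/D². Solving for V: V = ΔP·D²/(32μL) = 136.4·(0.01926)²/(32·0.00101·19.72) = 0.07939 m/s.
Check: Re = ρVD/μ = 992.4·0.07939·0.01926/0.00101 = 1502 < 2300, so the laminar assumption holds.

V ≈ 0.07939 m/s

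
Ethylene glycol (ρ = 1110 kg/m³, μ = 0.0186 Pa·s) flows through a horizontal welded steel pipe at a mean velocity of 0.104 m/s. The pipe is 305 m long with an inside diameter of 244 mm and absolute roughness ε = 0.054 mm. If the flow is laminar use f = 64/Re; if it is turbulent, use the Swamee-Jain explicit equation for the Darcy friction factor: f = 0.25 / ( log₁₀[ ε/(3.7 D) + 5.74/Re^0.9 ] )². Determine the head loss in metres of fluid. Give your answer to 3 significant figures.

h_f ≈ 0.0291 m

Reynolds number Re = ρVD/μ = 1110 · 0.104 · 0.244 / 0.0186 = 1514.
Re < 2300 → laminar flow, so f = 64/Re = 64/1514 = 0.04226 (the turbulent correlation is not needed).
Darcy-Weisbach: ΔP = f(L/D)(ρV²/2) = 0.04226·(305/0.244)·(1110·0.104²/2) = 0.04226·1250·6.003 = 317.1 Pa.
Head loss h_f = ΔP/(ρg) = 317.1/(1110·9.81) = 0.0291 m.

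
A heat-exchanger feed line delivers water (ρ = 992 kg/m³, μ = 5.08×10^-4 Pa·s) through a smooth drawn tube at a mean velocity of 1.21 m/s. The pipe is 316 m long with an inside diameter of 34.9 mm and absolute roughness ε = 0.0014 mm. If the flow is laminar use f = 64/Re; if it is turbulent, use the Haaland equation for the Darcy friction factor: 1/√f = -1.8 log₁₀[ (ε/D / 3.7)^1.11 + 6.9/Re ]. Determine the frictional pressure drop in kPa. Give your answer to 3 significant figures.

Reynolds number Re = ρVD/μ = 992 · 1.21 · 0.0349 / 0.000508 = 8.246e+04.
Re > 4000 → turbulent. Relative roughness ε/D = 1.4e-06/0.0349 = 4.01e-05. Haaland: 1/√f = -1.8 log₁₀[(4.01e-05/3.7)^1.11 + 6.9/8.246e+04] = -1.8 log₁₀[3.08e-06 + 8.37e-05] = 7.311, so f = 0.01871.
Darcy-Weisbach: ΔP = f(L/D)(ρV²/2) = 0.01871·(316/0.0349)·(992·1.21²/2) = 0.01871·9054·726.2 = 1.23e+05 Pa.
ΔP = 1.23e+05 Pa = 123 kPa.

ΔP ≈ 123 kPa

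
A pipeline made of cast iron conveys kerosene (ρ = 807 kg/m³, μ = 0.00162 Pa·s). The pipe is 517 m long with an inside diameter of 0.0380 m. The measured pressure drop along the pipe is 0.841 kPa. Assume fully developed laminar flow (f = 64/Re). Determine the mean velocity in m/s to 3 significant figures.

For laminar flow, f = 64/Re with Re = ρVD/μ, so Darcy-Weisbach reduces to ΔP = 32μLV/D². Solving for V: V = ΔP·D²/(32μL) = 841·(0.038)²/(32·0.00162·517) = 0.04531 m/s.
Check: Re = ρVD/μ = 807·0.04531·0.038/0.00162 = 857.7 < 2300, so the laminar assumption holds.

V ≈ 0.0453 m/s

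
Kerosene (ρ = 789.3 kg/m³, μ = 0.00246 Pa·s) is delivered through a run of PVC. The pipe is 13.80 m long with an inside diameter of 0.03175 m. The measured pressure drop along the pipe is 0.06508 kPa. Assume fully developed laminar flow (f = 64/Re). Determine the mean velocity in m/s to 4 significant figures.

For laminar flow, f = 64/Re with Re = ρVD/μ, so Darcy-Weisbach reduces to ΔP = 32μLV/D². Solving for V: V = ΔP·D²/(32μL) = 65.08·(0.03175)²/(32·0.00246·13.8) = 0.06039 m/s.
Check: Re = ρVD/μ = 789.3·0.06039·0.03175/0.00246 = 615.2 < 2300, so the laminar assumption holds.

V ≈ 0.06039 m/s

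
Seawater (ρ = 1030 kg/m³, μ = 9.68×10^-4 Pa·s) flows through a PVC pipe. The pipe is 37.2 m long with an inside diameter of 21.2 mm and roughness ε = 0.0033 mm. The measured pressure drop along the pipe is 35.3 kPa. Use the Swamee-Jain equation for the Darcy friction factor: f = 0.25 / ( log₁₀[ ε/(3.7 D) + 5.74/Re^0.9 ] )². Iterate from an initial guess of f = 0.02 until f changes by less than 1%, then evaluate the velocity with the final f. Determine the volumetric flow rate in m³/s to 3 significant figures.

Q ≈ 4.50×10^-4 m³/s

Rearranging Darcy-Weisbach: V = √(2·ΔP·D/(f·L·ρ)). With ε/D = 3.3e-06/0.0212 = 0.000156, iterate starting from f = 0.02:
  f = 0.02 → V = √(2·3.53e+04·0.0212/(0.02·37.2·1030)) = 1.398 m/s; Re = ρVD/μ = 3.153e+04; f → 0.02359
  f = 0.02359 → V = 1.287 m/s; Re = 2.903e+04; f → 0.02403
  f = 0.02403 → V = 1.275 m/s; Re = 2.876e+04; f → 0.02408
Converged (Δf/f < 1%). With the final f = 0.02408: V = √(2·3.53e+04·0.0212/(0.02408·37.2·1030)) = 1.274 m/s.
Q = V·A = 1.274·(π/4·0.0212²) = 0.0004496 m³/s = 4.50×10^-4 m³/s.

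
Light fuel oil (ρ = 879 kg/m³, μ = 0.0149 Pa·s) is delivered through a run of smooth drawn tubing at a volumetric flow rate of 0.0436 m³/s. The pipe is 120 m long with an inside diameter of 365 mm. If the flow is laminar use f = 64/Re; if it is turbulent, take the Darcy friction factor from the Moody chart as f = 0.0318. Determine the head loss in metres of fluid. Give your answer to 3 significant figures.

h_f ≈ 0.0925 m

Cross-sectional area A = πD²/4 = π(0.365)²/4 = 0.1046 m²; mean velocity V = Q/A = 0.0436/0.1046 = 0.4167 m/s.
Reynolds number Re = ρVD/μ = 879 · 0.4167 · 0.365 / 0.0149 = 8972.
Re > 4000 → turbulent; use the Moody-chart value f = 0.0318.
Darcy-Weisbach: ΔP = f(L/D)(ρV²/2) = 0.0318·(120/0.365)·(879·0.4167²/2) = 0.0318·328.8·76.31 = 797.8 Pa.
Head loss h_f = ΔP/(ρg) = 797.8/(879·9.81) = 0.0925 m.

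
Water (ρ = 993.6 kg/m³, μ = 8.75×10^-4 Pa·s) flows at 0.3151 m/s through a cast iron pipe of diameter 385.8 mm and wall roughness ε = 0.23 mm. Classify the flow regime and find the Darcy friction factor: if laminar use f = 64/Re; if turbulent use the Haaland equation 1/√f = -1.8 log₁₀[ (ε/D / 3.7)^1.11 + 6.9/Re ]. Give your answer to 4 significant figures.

f ≈ 0.01976

Re = ρVD/μ = 993.6·0.3151·0.3858/0.000875 = 1.38e+05.
Re > 4000 → turbulent. ε/D = 0.00023/0.3858 = 0.000596; Haaland: 1/√f = -1.8 log₁₀[6.17e-05 + 5e-05] = 7.114, so f = 0.01976.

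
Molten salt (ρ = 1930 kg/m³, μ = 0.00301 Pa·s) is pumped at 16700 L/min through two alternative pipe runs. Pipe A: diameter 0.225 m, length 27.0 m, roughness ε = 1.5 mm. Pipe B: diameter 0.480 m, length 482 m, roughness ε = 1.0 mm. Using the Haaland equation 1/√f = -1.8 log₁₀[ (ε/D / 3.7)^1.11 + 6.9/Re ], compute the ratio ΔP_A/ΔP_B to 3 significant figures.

Pipe A: V = Q/A = 0.2783/0.03976 = 7 m/s; Re = 1.01e+06; ε/D = 0.00667; Haaland → f = 0.03333; ΔP_A = f(L/D)(ρV²/2) = 1.892e+05 Pa.
Pipe B: V = Q/A = 0.2783/0.181 = 1.538 m/s; Re = 4.734e+05; ε/D = 0.00208; Haaland → f = 0.02405; ΔP_B = f(L/D)(ρV²/2) = 5.515e+04 Pa.
ΔP_A/ΔP_B = 1.892e+05/5.515e+04 = 3.43.

ΔP_A/ΔP_B ≈ 3.43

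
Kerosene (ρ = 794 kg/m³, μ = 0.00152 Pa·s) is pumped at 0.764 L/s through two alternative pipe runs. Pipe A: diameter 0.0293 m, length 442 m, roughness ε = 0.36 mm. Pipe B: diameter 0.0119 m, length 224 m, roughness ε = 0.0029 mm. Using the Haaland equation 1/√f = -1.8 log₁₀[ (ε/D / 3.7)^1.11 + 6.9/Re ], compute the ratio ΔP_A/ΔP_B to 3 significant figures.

ΔP_A/ΔP_B ≈ 0.0429

Pipe A: V = Q/A = 0.000764/0.0006743 = 1.133 m/s; Re = 1.734e+04; ε/D = 0.0123; Haaland → f = 0.04351; ΔP_A = f(L/D)(ρV²/2) = 3.345e+05 Pa.
Pipe B: V = Q/A = 0.000764/0.0001112 = 6.869 m/s; Re = 4.27e+04; ε/D = 0.000244; Haaland → f = 0.02213; ΔP_B = f(L/D)(ρV²/2) = 7.805e+06 Pa.
ΔP_A/ΔP_B = 3.345e+05/7.805e+06 = 0.0429.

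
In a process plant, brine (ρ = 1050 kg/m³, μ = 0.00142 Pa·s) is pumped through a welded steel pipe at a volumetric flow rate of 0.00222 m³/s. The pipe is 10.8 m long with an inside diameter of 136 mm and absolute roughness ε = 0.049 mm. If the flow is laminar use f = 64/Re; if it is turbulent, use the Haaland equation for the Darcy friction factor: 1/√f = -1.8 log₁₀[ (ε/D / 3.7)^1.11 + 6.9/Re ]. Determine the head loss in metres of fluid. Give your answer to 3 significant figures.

h_f ≈ 0.00265 m

Cross-sectional area A = πD²/4 = π(0.136)²/4 = 0.01453 m²; mean velocity V = Q/A = 0.00222/0.01453 = 0.1528 m/s.
Reynolds number Re = ρVD/μ = 1050 · 0.1528 · 0.136 / 0.00142 = 1.537e+04.
Re > 4000 → turbulent. Relative roughness ε/D = 4.9e-05/0.136 = 0.00036. Haaland: 1/√f = -1.8 log₁₀[(0.00036/3.7)^1.11 + 6.9/1.537e+04] = -1.8 log₁₀[3.53e-05 + 0.000449] = 5.967, so f = 0.02809.
Darcy-Weisbach: ΔP = f(L/D)(ρV²/2) = 0.02809·(10.8/0.136)·(1050·0.1528²/2) = 0.02809·79.41·12.26 = 27.35 Pa.
Head loss h_f = ΔP/(ρg) = 27.35/(1050·9.81) = 0.00265 m.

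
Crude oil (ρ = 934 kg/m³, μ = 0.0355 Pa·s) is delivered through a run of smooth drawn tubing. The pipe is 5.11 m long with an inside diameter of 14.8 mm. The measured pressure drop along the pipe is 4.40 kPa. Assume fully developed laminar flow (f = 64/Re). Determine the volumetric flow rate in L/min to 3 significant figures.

For laminar flow, f = 64/Re with Re = ρVD/μ, so Darcy-Weisbach reduces to ΔP = 32μLV/D². Solving for V: V = ΔP·D²/(32μL) = 4400·(0.0148)²/(32·0.0355·5.11) = 0.166 m/s.
Check: Re = ρVD/μ = 934·0.166·0.0148/0.0355 = 64.65 < 2300, so the laminar assumption holds.
Q = V·A = 0.166·(π/4·0.0148²) = 2.856e-05 m³/s = 1.71 L/min.

Q ≈ 1.71 L/min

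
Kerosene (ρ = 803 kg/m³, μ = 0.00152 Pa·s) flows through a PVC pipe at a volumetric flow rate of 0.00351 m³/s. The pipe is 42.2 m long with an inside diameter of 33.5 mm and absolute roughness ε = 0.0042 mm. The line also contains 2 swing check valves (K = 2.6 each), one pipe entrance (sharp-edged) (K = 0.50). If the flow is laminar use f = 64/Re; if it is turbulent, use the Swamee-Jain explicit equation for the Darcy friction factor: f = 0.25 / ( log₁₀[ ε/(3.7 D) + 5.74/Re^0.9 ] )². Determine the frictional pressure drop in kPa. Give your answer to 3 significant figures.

Cross-sectional area A = πD²/4 = π(0.0335)²/4 = 0.0008814 m²; mean velocity V = Q/A = 0.00351/0.0008814 = 3.982 m/s.
Reynolds number Re = ρVD/μ = 803 · 3.982 · 0.0335 / 0.00152 = 7.048e+04.
Re > 4000 → turbulent. Relative roughness ε/D = 4.2e-06/0.0335 = 0.000125. Swamee-Jain: f = 0.25/(log₁₀[0.000125/3.7 + 5.74/7.048e+04^0.9])² = 0.25/(log₁₀[3.39e-05 + 0.000249])² = 0.25/(-3.549)² = 0.01985.
Total minor-loss coefficient ΣK = 2·2.6 + 1·0.5 = 5.7.
ΔP = [f·L/D + ΣK]·(ρV²/2) = [0.01985·42.2/0.0335 + 5.7]·(803·3.982²/2) = [25.01 + 5.7]·6367 = 1.955e+05 Pa.
ΔP = 1.955e+05 Pa = 196 kPa.

ΔP ≈ 196 kPa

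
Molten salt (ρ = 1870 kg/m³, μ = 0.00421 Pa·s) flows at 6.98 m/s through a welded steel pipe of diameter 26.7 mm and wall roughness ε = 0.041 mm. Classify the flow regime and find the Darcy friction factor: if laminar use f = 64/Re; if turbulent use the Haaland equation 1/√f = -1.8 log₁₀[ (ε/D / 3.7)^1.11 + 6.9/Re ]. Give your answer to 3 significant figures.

Re = ρVD/μ = 1870·6.98·0.0267/0.00421 = 8.278e+04.
Re > 4000 → turbulent. ε/D = 4.1e-05/0.0267 = 0.00154; Haaland: 1/√f = -1.8 log₁₀[0.000176 + 8.34e-05] = 6.454, so f = 0.024.

f ≈ 0.0240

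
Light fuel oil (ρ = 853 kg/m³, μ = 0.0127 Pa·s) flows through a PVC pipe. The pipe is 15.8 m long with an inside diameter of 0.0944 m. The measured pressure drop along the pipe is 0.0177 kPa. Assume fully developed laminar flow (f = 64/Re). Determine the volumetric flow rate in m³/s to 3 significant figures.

For laminar flow, f = 64/Re with Re = ρVD/μ, so Darcy-Weisbach reduces to ΔP = 32μLV/D². Solving for V: V = ΔP·D²/(32μL) = 17.7·(0.0944)²/(32·0.0127·15.8) = 0.02456 m/s.
Check: Re = ρVD/μ = 853·0.02456·0.0944/0.0127 = 155.7 < 2300, so the laminar assumption holds.
Q = V·A = 0.02456·(π/4·0.0944²) = 0.0001719 m³/s = 1.72×10^-4 m³/s.

Q ≈ 1.72×10^-4 m³/s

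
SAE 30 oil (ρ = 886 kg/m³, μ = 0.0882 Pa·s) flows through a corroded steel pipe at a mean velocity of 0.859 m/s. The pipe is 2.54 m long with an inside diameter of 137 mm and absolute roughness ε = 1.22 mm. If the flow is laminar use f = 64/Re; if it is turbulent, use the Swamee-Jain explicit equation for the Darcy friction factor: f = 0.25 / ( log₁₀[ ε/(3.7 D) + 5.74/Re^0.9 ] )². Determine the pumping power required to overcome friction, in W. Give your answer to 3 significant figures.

Reynolds number Re = ρVD/μ = 886 · 0.859 · 0.137 / 0.0882 = 1182.
Re < 2300 → laminar flow, so f = 64/Re = 64/1182 = 0.05414 (the turbulent correlation is not needed).
Darcy-Weisbach: ΔP = f(L/D)(ρV²/2) = 0.05414·(2.54/0.137)·(886·0.859²/2) = 0.05414·18.54·326.9 = 328.1 Pa.
Q = V·A = 0.859·0.01474 = 0.01266 m³/s.
Pumping power P = QΔP = 0.01266·328.1 = 4.155 W = 4.15 W.

P ≈ 4.15 W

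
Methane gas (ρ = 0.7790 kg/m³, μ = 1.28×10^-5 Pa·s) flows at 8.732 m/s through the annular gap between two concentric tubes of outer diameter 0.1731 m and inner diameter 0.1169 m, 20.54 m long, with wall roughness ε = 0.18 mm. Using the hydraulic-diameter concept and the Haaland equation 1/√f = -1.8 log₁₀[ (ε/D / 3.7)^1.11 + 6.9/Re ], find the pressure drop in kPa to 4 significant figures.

Hydraulic diameter D_h = 4A/P = D_o - D_i = 0.1731 - 0.1169 = 0.0562 m.
Re = ρVD_h/μ = 0.779·8.732·0.0562/1.28e-05 = 2.987e+04.
ε/D_h = 0.00018/0.0562 = 0.0032; Haaland gives 1/√f = -1.8 log₁₀[0.000399+0.000231] = 5.762, so f = 0.03012.
ΔP = f(L/D_h)(ρV²/2) = 0.03012·20.54/0.0562·29.7 = 327 Pa.
ΔP = 0.3270 kPa.

ΔP ≈ 0.3270 kPa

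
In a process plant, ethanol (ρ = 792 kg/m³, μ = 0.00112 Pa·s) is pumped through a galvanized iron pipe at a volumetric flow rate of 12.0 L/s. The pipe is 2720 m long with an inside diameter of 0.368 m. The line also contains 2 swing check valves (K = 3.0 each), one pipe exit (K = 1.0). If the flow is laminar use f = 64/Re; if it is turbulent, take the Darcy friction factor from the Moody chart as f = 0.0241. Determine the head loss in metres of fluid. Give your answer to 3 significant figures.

Q = 12.0 L/s = 12.0/1000 = 0.012 m³/s.
Cross-sectional area A = πD²/4 = π(0.368)²/4 = 0.1064 m²; mean velocity V = Q/A = 0.012/0.1064 = 0.1128 m/s.
Reynolds number Re = ρVD/μ = 792 · 0.1128 · 0.368 / 0.00112 = 2.936e+04.
Re > 4000 → turbulent; use the Moody-chart value f = 0.0241.
Total minor-loss coefficient ΣK = 2·3 + 1·1 = 7.
ΔP = [f·L/D + ΣK]·(ρV²/2) = [0.0241·2720/0.368 + 7]·(792·0.1128²/2) = [178.1 + 7]·5.041 = 933.2 Pa.
Head loss h_f = ΔP/(ρg) = 933.2/(792·9.81) = 0.120 m.

h_f ≈ 0.120 m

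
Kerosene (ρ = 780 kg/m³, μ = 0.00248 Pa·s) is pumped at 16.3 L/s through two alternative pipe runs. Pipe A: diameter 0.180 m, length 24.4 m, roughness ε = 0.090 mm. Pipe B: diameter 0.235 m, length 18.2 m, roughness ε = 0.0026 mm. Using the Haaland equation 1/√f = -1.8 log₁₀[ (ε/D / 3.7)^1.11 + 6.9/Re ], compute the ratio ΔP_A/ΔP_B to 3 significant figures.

ΔP_A/ΔP_B ≈ 5.04

Pipe A: V = Q/A = 0.0163/0.02545 = 0.6405 m/s; Re = 3.626e+04; ε/D = 0.0005; Haaland → f = 0.02358; ΔP_A = f(L/D)(ρV²/2) = 511.5 Pa.
Pipe B: V = Q/A = 0.0163/0.04337 = 0.3758 m/s; Re = 2.778e+04; ε/D = 1.11e-05; Haaland → f = 0.02377; ΔP_B = f(L/D)(ρV²/2) = 101.4 Pa.
ΔP_A/ΔP_B = 511.5/101.4 = 5.04.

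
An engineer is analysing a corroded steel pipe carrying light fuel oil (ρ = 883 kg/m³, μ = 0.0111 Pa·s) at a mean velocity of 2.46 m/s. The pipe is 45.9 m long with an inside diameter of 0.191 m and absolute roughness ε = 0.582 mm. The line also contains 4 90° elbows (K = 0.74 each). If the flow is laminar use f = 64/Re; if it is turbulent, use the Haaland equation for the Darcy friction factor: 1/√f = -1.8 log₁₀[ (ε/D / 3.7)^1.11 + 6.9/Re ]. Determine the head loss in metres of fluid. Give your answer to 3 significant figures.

h_f ≈ 3.08 m

Reynolds number Re = ρVD/μ = 883 · 2.46 · 0.191 / 0.0111 = 3.738e+04.
Re > 4000 → turbulent. Relative roughness ε/D = 0.000582/0.191 = 0.00305. Haaland: 1/√f = -1.8 log₁₀[(0.00305/3.7)^1.11 + 6.9/3.738e+04] = -1.8 log₁₀[0.000377 + 0.000185] = 5.851, so f = 0.02921.
Total minor-loss coefficient ΣK = 4·0.74 = 2.96.
ΔP = [f·L/D + ΣK]·(ρV²/2) = [0.02921·45.9/0.191 + 2.96]·(883·2.46²/2) = [7.02 + 2.96]·2672 = 2.666e+04 Pa.
Head loss h_f = ΔP/(ρg) = 2.666e+04/(883·9.81) = 3.08 m.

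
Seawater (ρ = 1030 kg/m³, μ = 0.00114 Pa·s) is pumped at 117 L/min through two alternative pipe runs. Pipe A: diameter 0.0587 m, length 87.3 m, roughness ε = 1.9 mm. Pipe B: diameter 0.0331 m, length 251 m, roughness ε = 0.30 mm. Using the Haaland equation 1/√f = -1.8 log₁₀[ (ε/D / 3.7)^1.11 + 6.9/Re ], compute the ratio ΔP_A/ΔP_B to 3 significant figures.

ΔP_A/ΔP_B ≈ 0.0316

Pipe A: V = Q/A = 0.00195/0.002706 = 0.7206 m/s; Re = 3.822e+04; ε/D = 0.0324; Haaland → f = 0.05992; ΔP_A = f(L/D)(ρV²/2) = 2.383e+04 Pa.
Pipe B: V = Q/A = 0.00195/0.0008605 = 2.266 m/s; Re = 6.777e+04; ε/D = 0.00906; Haaland → f = 0.03762; ΔP_B = f(L/D)(ρV²/2) = 7.544e+05 Pa.
ΔP_A/ΔP_B = 2.383e+04/7.544e+05 = 0.0316.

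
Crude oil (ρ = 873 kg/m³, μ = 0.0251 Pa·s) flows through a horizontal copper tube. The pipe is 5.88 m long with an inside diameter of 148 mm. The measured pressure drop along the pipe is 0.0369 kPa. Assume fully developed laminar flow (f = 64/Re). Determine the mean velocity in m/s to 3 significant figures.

V ≈ 0.171 m/s

For laminar flow, f = 64/Re with Re = ρVD/μ, so Darcy-Weisbach reduces to ΔP = 32μLV/D². Solving for V: V = ΔP·D²/(32μL) = 36.9·(0.148)²/(32·0.0251·5.88) = 0.1711 m/s.
Check: Re = ρVD/μ = 873·0.1711·0.148/0.0251 = 880.9 < 2300, so the laminar assumption holds.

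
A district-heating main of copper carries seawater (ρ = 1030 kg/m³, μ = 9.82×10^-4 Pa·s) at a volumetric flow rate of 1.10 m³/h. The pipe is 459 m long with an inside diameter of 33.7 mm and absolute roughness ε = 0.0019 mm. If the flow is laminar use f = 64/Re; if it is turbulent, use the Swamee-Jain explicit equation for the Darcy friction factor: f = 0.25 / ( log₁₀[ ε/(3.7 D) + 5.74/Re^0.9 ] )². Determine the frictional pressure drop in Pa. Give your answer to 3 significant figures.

Q = 1.10 m³/h = 1.10/3600 = 0.0003056 m³/s.
Cross-sectional area A = πD²/4 = π(0.0337)²/4 = 0.000892 m²; mean velocity V = Q/A = 0.0003056/0.000892 = 0.3426 m/s.
Reynolds number Re = ρVD/μ = 1030 · 0.3426 · 0.0337 / 0.000982 = 1.211e+04.
Re > 4000 → turbulent. Relative roughness ε/D = 1.9e-06/0.0337 = 5.64e-05. Swamee-Jain: f = 0.25/(log₁₀[5.64e-05/3.7 + 5.74/1.211e+04^0.9])² = 0.25/(log₁₀[1.52e-05 + 0.00121])² = 0.25/(-2.91)² = 0.02951.
Darcy-Weisbach: ΔP = f(L/D)(ρV²/2) = 0.02951·(459/0.0337)·(1030·0.3426²/2) = 0.02951·1.362e+04·60.43 = 2.429e+04 Pa.

ΔP ≈ 24300 Pa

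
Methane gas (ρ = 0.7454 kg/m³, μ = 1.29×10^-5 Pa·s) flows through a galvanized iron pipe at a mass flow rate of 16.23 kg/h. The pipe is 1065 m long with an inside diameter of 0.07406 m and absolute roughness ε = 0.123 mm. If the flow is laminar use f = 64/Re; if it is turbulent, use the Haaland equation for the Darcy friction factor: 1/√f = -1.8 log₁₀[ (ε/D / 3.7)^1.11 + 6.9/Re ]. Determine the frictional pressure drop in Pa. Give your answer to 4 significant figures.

ṁ = 16.23 kg/h = 16.23/3600 = 0.004508 kg/s.
A = πD²/4 = π(0.07406)²/4 = 0.004308 m²; mean velocity V = ṁ/(ρA) = 0.004508/(0.7454 · 0.004308) = 1.404 m/s.
Reynolds number Re = ρVD/μ = 0.7454 · 1.404 · 0.07406 / 1.29e-05 = 6008.
Re > 4000 → turbulent. Relative roughness ε/D = 0.000123/0.07406 = 0.00166. Haaland: 1/√f = -1.8 log₁₀[(0.00166/3.7)^1.11 + 6.9/6008] = -1.8 log₁₀[0.000192 + 0.00115] = 5.171, so f = 0.0374.
Darcy-Weisbach: ΔP = f(L/D)(ρV²/2) = 0.0374·(1065/0.07406)·(0.7454·1.404²/2) = 0.0374·1.438e+04·0.7347 = 395.1 Pa.

ΔP ≈ 395.1 Pa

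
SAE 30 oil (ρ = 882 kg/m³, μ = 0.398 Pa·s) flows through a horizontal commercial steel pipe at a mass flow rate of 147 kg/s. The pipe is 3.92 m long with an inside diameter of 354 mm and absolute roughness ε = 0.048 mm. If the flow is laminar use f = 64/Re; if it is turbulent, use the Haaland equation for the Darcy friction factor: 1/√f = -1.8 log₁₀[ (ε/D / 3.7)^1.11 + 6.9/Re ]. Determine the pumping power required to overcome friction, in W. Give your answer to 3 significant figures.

P ≈ 112 W

A = πD²/4 = π(0.354)²/4 = 0.09842 m²; mean velocity V = ṁ/(ρA) = 147/(882 · 0.09842) = 1.693 m/s.
Reynolds number Re = ρVD/μ = 882 · 1.693 · 0.354 / 0.398 = 1328.
Re < 2300 → laminar flow, so f = 64/Re = 64/1328 = 0.04818 (the turbulent correlation is not needed).
Darcy-Weisbach: ΔP = f(L/D)(ρV²/2) = 0.04818·(3.92/0.354)·(882·1.693²/2) = 0.04818·11.07·1265 = 674.6 Pa.
Q = ṁ/ρ = 147/882 = 0.1667 m³/s.
Pumping power P = QΔP = 0.1667·674.6 = 112.4 W = 112 W.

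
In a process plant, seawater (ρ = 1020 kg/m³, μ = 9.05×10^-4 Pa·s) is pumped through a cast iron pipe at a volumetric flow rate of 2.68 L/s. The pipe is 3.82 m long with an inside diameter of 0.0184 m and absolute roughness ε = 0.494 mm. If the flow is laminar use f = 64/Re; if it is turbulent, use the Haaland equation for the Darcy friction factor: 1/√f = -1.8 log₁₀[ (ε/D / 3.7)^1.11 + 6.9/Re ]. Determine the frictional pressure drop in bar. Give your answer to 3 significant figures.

ΔP ≈ 5.90 bar

Q = 2.68 L/s = 2.68/1000 = 0.00268 m³/s.
Cross-sectional area A = πD²/4 = π(0.0184)²/4 = 0.0002659 m²; mean velocity V = Q/A = 0.00268/0.0002659 = 10.08 m/s.
Reynolds number Re = ρVD/μ = 1020 · 10.08 · 0.0184 / 0.000905 = 2.09e+05.
Re > 4000 → turbulent. Relative roughness ε/D = 0.000494/0.0184 = 0.0268. Haaland: 1/√f = -1.8 log₁₀[(0.0268/3.7)^1.11 + 6.9/2.09e+05] = -1.8 log₁₀[0.00422 + 3.3e-05] = 4.268, so f = 0.05489.
Darcy-Weisbach: ΔP = f(L/D)(ρV²/2) = 0.05489·(3.82/0.0184)·(1020·10.08²/2) = 0.05489·207.6·5.181e+04 = 5.904e+05 Pa.
ΔP = 5.904e+05 Pa = 5.90 bar.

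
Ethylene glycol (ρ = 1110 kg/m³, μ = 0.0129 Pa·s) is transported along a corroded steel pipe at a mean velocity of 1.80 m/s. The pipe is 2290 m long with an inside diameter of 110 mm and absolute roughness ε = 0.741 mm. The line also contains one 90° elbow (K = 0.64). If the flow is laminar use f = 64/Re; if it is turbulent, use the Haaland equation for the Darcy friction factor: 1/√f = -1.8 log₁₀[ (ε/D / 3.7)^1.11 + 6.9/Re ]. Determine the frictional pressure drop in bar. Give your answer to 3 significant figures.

ΔP ≈ 13.9 bar

Reynolds number Re = ρVD/μ = 1110 · 1.8 · 0.11 / 0.0129 = 1.704e+04.
Re > 4000 → turbulent. Relative roughness ε/D = 0.000741/0.11 = 0.00674. Haaland: 1/√f = -1.8 log₁₀[(0.00674/3.7)^1.11 + 6.9/1.704e+04] = -1.8 log₁₀[0.00091 + 0.000405] = 5.186, so f = 0.03718.
Total minor-loss coefficient ΣK = 1·0.64 = 0.64.
ΔP = [f·L/D + ΣK]·(ρV²/2) = [0.03718·2290/0.11 + 0.64]·(1110·1.8²/2) = [774 + 0.64]·1798 = 1.393e+06 Pa.
ΔP = 1.393e+06 Pa = 13.9 bar.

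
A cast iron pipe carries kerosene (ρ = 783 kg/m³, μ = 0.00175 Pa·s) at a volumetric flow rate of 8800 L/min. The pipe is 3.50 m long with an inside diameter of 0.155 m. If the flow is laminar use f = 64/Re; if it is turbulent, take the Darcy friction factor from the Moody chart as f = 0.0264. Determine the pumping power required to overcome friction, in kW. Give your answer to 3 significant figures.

Q = 8800 L/min = 8800/60000 = 0.1467 m³/s.
Cross-sectional area A = πD²/4 = π(0.155)²/4 = 0.01887 m²; mean velocity V = Q/A = 0.1467/0.01887 = 7.773 m/s.
Reynolds number Re = ρVD/μ = 783 · 7.773 · 0.155 / 0.00175 = 5.391e+05.
Re > 4000 → turbulent; use the Moody-chart value f = 0.0264.
Darcy-Weisbach: ΔP = f(L/D)(ρV²/2) = 0.0264·(3.5/0.155)·(783·7.773²/2) = 0.0264·22.58·2.365e+04 = 1.41e+04 Pa.
Pumping power P = QΔP = 0.1467·1.41e+04 = 2068 W = 2.07 kW.

P ≈ 2.07 kW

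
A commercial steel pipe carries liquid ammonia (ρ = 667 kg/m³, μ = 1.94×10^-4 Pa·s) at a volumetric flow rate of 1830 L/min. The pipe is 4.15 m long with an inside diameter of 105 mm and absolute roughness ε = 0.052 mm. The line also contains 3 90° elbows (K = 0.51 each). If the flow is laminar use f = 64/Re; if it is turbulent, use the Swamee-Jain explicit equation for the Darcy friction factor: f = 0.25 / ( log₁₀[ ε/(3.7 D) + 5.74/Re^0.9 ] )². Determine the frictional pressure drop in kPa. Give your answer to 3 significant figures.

ΔP ≈ 9.14 kPa

Q = 1830 L/min = 1830/60000 = 0.0305 m³/s.
Cross-sectional area A = πD²/4 = π(0.105)²/4 = 0.008659 m²; mean velocity V = Q/A = 0.0305/0.008659 = 3.522 m/s.
Reynolds number Re = ρVD/μ = 667 · 3.522 · 0.105 / 0.000194 = 1.272e+06.
Re > 4000 → turbulent. Relative roughness ε/D = 5.2e-05/0.105 = 0.000495. Swamee-Jain: f = 0.25/(log₁₀[0.000495/3.7 + 5.74/1.272e+06^0.9])² = 0.25/(log₁₀[0.000134 + 1.84e-05])² = 0.25/(-3.817)² = 0.01716.
Total minor-loss coefficient ΣK = 3·0.51 = 1.53.
ΔP = [f·L/D + ΣK]·(ρV²/2) = [0.01716·4.15/0.105 + 1.53]·(667·3.522²/2) = [0.678 + 1.53]·4138 = 9136 Pa.
ΔP = 9136 Pa = 9.14 kPa.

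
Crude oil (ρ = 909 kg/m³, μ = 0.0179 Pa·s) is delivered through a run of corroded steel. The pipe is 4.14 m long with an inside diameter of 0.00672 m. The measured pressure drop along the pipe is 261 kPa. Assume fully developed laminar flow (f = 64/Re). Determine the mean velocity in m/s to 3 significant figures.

V ≈ 4.97 m/s

For laminar flow, f = 64/Re with Re = ρVD/μ, so Darcy-Weisbach reduces to ΔP = 32μLV/D². Solving for V: V = ΔP·D²/(32μL) = 2.61e+05·(0.00672)²/(32·0.0179·4.14) = 4.97 m/s.
Check: Re = ρVD/μ = 909·4.97·0.00672/0.0179 = 1696 < 2300, so the laminar assumption holds.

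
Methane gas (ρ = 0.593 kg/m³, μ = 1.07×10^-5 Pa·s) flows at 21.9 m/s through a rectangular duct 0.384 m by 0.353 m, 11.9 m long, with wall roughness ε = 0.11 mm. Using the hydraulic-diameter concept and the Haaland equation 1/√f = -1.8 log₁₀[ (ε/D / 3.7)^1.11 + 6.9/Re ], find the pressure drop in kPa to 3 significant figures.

ΔP ≈ 0.0749 kPa

Hydraulic diameter D_h = 4A/P = 4·(0.384·0.353)/(2·(0.384+0.353)) = 0.5422/1.474 = 0.3678 m.
Re = ρVD_h/μ = 0.593·21.9·0.3678/1.07e-05 = 4.465e+05.
ε/D_h = 0.00011/0.3678 = 0.000299; Haaland gives 1/√f = -1.8 log₁₀[2.87e-05+1.55e-05] = 7.84, so f = 0.01627.
ΔP = f(L/D_h)(ρV²/2) = 0.01627·11.9/0.3678·142.2 = 74.85 Pa.
ΔP = 0.0749 kPa.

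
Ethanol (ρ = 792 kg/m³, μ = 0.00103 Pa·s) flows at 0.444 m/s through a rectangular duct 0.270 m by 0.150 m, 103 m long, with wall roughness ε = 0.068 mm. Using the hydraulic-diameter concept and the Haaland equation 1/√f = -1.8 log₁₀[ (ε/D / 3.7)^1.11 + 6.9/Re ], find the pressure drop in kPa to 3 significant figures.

Hydraulic diameter D_h = 4A/P = 4·(0.27·0.15)/(2·(0.27+0.15)) = 0.162/0.84 = 0.1929 m.
Re = ρVD_h/μ = 792·0.444·0.1929/0.00103 = 6.584e+04.
ε/D_h = 6.8e-05/0.1929 = 0.000353; Haaland gives 1/√f = -1.8 log₁₀[3.44e-05+0.000105] = 6.941, so f = 0.02075.
ΔP = f(L/D_h)(ρV²/2) = 0.02075·103/0.1929·78.07 = 865.3 Pa.
ΔP = 0.865 kPa.

ΔP ≈ 0.865 kPa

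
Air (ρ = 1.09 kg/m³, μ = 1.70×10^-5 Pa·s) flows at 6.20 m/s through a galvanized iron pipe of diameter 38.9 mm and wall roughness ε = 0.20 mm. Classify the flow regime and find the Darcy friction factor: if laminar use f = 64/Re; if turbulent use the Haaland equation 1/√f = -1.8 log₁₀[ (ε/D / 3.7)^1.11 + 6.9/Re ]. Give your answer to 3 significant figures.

Re = ρVD/μ = 1.09·6.2·0.0389/1.7e-05 = 1.546e+04.
Re > 4000 → turbulent. ε/D = 0.0002/0.0389 = 0.00514; Haaland: 1/√f = -1.8 log₁₀[0.000674 + 0.000446] = 5.311, so f = 0.03545.

f ≈ 0.0354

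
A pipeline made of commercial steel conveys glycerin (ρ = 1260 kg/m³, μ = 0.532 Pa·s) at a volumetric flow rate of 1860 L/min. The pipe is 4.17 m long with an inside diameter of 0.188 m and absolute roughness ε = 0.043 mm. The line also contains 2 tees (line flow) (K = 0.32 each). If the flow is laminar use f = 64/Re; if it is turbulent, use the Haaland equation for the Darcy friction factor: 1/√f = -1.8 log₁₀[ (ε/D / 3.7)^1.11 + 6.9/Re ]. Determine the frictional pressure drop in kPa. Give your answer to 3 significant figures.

Q = 1860 L/min = 1860/60000 = 0.031 m³/s.
Cross-sectional area A = πD²/4 = π(0.188)²/4 = 0.02776 m²; mean velocity V = Q/A = 0.031/0.02776 = 1.117 m/s.
Reynolds number Re = ρVD/μ = 1260 · 1.117 · 0.188 / 0.532 = 497.2.
Re < 2300 → laminar flow, so f = 64/Re = 64/497.2 = 0.1287 (the turbulent correlation is not needed).
Total minor-loss coefficient ΣK = 2·0.32 = 0.64.
ΔP = [f·L/D + ΣK]·(ρV²/2) = [0.1287·4.17/0.188 + 0.64]·(1260·1.117²/2) = [2.855 + 0.64]·785.7 = 2746 Pa.
ΔP = 2746 Pa = 2.75 kPa.

ΔP ≈ 2.75 kPa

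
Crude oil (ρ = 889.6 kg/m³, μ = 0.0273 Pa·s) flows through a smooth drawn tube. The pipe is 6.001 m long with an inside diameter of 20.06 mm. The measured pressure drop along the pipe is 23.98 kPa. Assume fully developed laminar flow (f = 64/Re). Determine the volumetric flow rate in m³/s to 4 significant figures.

For laminar flow, f = 64/Re with Re = ρVD/μ, so Darcy-Weisbach reduces to ΔP = 32μLV/D². Solving for V: V = ΔP·D²/(32μL) = 2.398e+04·(0.02006)²/(32·0.0273·6.001) = 1.841 m/s.
Check: Re = ρVD/μ = 889.6·1.841·0.02006/0.0273 = 1203 < 2300, so the laminar assumption holds.
Q = V·A = 1.841·(π/4·0.02006²) = 0.0005817 m³/s = 5.817×10^-4 m³/s.

Q ≈ 5.817×10^-4 m³/s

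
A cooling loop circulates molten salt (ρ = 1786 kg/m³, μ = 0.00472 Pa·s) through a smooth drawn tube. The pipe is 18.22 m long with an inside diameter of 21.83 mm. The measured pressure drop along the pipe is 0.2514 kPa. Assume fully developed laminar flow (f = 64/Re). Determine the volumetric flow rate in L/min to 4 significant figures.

For laminar flow, f = 64/Re with Re = ρVD/μ, so Darcy-Weisbach reduces to ΔP = 32μLV/D². Solving for V: V = ΔP·D²/(32μL) = 251.4·(0.02183)²/(32·0.00472·18.22) = 0.04353 m/s.
Check: Re = ρVD/μ = 1786·0.04353·0.02183/0.00472 = 359.6 < 2300, so the laminar assumption holds.
Q = V·A = 0.04353·(π/4·0.02183²) = 1.629e-05 m³/s = 0.9776 L/min.

Q ≈ 0.9776 L/min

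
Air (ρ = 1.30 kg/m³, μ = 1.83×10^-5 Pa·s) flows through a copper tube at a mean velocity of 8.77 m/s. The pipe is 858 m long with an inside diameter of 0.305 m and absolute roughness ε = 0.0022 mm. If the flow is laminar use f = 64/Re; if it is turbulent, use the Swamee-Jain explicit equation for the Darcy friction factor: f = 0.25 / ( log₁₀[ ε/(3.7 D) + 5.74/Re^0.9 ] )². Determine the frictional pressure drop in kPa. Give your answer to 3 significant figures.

ΔP ≈ 2.22 kPa

Reynolds number Re = ρVD/μ = 1.3 · 8.77 · 0.305 / 1.83e-05 = 1.9e+05.
Re > 4000 → turbulent. Relative roughness ε/D = 2.2e-06/0.305 = 7.21e-06. Swamee-Jain: f = 0.25/(log₁₀[7.21e-06/3.7 + 5.74/1.9e+05^0.9])² = 0.25/(log₁₀[1.95e-06 + 0.000102])² = 0.25/(-3.984)² = 0.01575.
Darcy-Weisbach: ΔP = f(L/D)(ρV²/2) = 0.01575·(858/0.305)·(1.3·8.77²/2) = 0.01575·2813·49.99 = 2215 Pa.
ΔP = 2215 Pa = 2.22 kPa.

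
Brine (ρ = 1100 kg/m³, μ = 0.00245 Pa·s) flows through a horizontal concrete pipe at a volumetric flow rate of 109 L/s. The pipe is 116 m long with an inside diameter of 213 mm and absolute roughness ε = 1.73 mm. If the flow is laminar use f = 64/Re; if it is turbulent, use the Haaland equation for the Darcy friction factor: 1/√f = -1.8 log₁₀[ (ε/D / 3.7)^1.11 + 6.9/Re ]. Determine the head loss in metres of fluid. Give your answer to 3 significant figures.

h_f ≈ 9.26 m

Q = 109 L/s = 109/1000 = 0.109 m³/s.
Cross-sectional area A = πD²/4 = π(0.213)²/4 = 0.03563 m²; mean velocity V = Q/A = 0.109/0.03563 = 3.059 m/s.
Reynolds number Re = ρVD/μ = 1100 · 3.059 · 0.213 / 0.00245 = 2.925e+05.
Re > 4000 → turbulent. Relative roughness ε/D = 0.00173/0.213 = 0.00812. Haaland: 1/√f = -1.8 log₁₀[(0.00812/3.7)^1.11 + 6.9/2.925e+05] = -1.8 log₁₀[0.00112 + 2.36e-05] = 5.295, so f = 0.03566.
Darcy-Weisbach: ΔP = f(L/D)(ρV²/2) = 0.03566·(116/0.213)·(1100·3.059²/2) = 0.03566·544.6·5147 = 9.995e+04 Pa.
Head loss h_f = ΔP/(ρg) = 9.995e+04/(1100·9.81) = 9.26 m.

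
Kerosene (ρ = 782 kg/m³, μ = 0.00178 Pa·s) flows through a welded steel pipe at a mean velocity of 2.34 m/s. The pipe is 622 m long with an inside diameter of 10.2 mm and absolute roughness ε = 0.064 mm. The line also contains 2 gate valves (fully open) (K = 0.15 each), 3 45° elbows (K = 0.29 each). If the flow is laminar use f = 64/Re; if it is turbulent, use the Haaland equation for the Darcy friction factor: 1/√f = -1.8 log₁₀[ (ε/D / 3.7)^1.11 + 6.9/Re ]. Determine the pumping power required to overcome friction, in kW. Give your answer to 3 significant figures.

P ≈ 0.966 kW

Reynolds number Re = ρVD/μ = 782 · 2.34 · 0.0102 / 0.00178 = 1.049e+04.
Re > 4000 → turbulent. Relative roughness ε/D = 6.4e-05/0.0102 = 0.00627. Haaland: 1/√f = -1.8 log₁₀[(0.00627/3.7)^1.11 + 6.9/1.049e+04] = -1.8 log₁₀[0.000841 + 0.000658] = 5.084, so f = 0.03869.
Total minor-loss coefficient ΣK = 2·0.15 + 3·0.29 = 1.17.
ΔP = [f·L/D + ΣK]·(ρV²/2) = [0.03869·622/0.0102 + 1.17]·(782·2.34²/2) = [2360 + 1.17]·2141 = 5.054e+06 Pa.
Q = V·A = 2.34·8.171e-05 = 0.0001912 m³/s.
Pumping power P = QΔP = 0.0001912·5.054e+06 = 966.4 W = 0.966 kW.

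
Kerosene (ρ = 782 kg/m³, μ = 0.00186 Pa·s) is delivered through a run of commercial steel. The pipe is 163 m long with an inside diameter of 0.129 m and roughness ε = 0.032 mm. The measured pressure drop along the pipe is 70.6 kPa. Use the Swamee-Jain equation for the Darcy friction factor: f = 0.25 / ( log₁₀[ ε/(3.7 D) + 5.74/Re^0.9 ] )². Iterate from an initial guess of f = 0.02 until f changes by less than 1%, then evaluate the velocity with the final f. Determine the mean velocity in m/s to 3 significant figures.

V ≈ 2.81 m/s

Rearranging Darcy-Weisbach: V = √(2·ΔP·D/(f·L·ρ)). With ε/D = 3.2e-05/0.129 = 0.000248, iterate starting from f = 0.02:
  f = 0.02 → V = √(2·7.06e+04·0.129/(0.02·163·782)) = 2.673 m/s; Re = ρVD/μ = 1.45e+05; f → 0.01821
  f = 0.01821 → V = 2.802 m/s; Re = 1.519e+05; f → 0.01809
Converged (Δf/f < 1%). With the final f = 0.01809: V = √(2·7.06e+04·0.129/(0.01809·163·782)) = 2.811 m/s.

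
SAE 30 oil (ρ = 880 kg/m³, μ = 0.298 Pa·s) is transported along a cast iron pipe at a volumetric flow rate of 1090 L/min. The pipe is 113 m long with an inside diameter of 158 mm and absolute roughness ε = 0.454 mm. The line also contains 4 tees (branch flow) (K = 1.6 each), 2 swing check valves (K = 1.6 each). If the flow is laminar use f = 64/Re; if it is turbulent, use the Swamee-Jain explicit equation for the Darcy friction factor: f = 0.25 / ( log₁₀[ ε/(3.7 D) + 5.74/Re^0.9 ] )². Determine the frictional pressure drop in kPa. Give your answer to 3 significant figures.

Q = 1090 L/min = 1090/60000 = 0.01817 m³/s.
Cross-sectional area A = πD²/4 = π(0.158)²/4 = 0.01961 m²; mean velocity V = Q/A = 0.01817/0.01961 = 0.9266 m/s.
Reynolds number Re = ρVD/μ = 880 · 0.9266 · 0.158 / 0.298 = 432.3.
Re < 2300 → laminar flow, so f = 64/Re = 64/432.3 = 0.148 (the turbulent correlation is not needed).
Total minor-loss coefficient ΣK = 4·1.6 + 2·1.6 = 9.6.
ΔP = [f·L/D + ΣK]·(ρV²/2) = [0.148·113/0.158 + 9.6]·(880·0.9266²/2) = [105.9 + 9.6]·377.7 = 4.362e+04 Pa.
ΔP = 4.362e+04 Pa = 43.6 kPa.

ΔP ≈ 43.6 kPa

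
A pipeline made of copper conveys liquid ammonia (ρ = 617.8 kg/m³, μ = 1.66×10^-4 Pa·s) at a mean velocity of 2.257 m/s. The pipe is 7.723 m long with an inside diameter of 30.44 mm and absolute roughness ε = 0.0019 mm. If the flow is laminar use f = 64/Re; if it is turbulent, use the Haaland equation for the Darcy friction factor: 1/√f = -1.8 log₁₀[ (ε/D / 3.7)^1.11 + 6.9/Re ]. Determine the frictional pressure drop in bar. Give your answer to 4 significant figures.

ΔP ≈ 0.06100 bar

Reynolds number Re = ρVD/μ = 617.8 · 2.257 · 0.03044 / 0.000166 = 2.557e+05.
Re > 4000 → turbulent. Relative roughness ε/D = 1.9e-06/0.03044 = 6.24e-05. Haaland: 1/√f = -1.8 log₁₀[(6.24e-05/3.7)^1.11 + 6.9/2.557e+05] = -1.8 log₁₀[5.04e-06 + 2.7e-05] = 8.09, so f = 0.01528.
Darcy-Weisbach: ΔP = f(L/D)(ρV²/2) = 0.01528·(7.723/0.03044)·(617.8·2.257²/2) = 0.01528·253.7·1574 = 6100 Pa.
ΔP = 6100 Pa = 0.06100 bar.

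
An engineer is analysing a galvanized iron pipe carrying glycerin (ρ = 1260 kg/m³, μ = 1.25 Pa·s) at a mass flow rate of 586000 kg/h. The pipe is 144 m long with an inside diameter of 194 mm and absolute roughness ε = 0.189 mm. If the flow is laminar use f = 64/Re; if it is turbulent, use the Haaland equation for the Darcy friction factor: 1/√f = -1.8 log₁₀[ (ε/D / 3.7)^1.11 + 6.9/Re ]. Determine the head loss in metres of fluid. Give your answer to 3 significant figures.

ṁ = 586000 kg/h = 586000/3600 = 162.8 kg/s.
A = πD²/4 = π(0.194)²/4 = 0.02956 m²; mean velocity V = ṁ/(ρA) = 162.8/(1260 · 0.02956) = 4.371 m/s.
Reynolds number Re = ρVD/μ = 1260 · 4.371 · 0.194 / 1.25 = 854.7.
Re < 2300 → laminar flow, so f = 64/Re = 64/854.7 = 0.07488 (the turbulent correlation is not needed).
Darcy-Weisbach: ΔP = f(L/D)(ρV²/2) = 0.07488·(144/0.194)·(1260·4.371²/2) = 0.07488·742.3·1.203e+04 = 6.689e+05 Pa.
Head loss h_f = ΔP/(ρg) = 6.689e+05/(1260·9.81) = 54.1 m.

h_f ≈ 54.1 m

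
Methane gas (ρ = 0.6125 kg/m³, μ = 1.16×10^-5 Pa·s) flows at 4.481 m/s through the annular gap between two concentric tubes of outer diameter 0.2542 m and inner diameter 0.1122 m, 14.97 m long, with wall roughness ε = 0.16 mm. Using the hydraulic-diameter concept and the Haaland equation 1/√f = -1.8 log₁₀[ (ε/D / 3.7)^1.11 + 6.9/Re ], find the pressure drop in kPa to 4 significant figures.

ΔP ≈ 0.01651 kPa

Hydraulic diameter D_h = 4A/P = D_o - D_i = 0.2542 - 0.1122 = 0.142 m.
Re = ρVD_h/μ = 0.6125·4.481·0.142/1.16e-05 = 3.36e+04.
ε/D_h = 0.00016/0.142 = 0.00113; Haaland gives 1/√f = -1.8 log₁₀[0.000125+0.000205] = 6.266, so f = 0.02547.
ΔP = f(L/D_h)(ρV²/2) = 0.02547·14.97/0.142·6.149 = 16.51 Pa.
ΔP = 0.01651 kPa.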